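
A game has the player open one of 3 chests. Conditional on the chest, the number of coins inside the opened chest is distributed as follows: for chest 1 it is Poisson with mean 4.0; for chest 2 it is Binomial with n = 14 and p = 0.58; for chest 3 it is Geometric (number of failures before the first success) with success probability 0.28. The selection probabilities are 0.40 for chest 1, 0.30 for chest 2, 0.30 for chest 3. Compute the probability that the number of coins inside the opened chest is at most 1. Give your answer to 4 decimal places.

0.1811

Conditional on each chest, P(X ≤ 1): 1: 0.0915782; 2: 0.000108068; 3: 0.4816.
By total probability, P(X ≤ 1) = 0.4·0.0915782 + 0.3·0.000108068 + 0.3·0.4816 = 0.181144.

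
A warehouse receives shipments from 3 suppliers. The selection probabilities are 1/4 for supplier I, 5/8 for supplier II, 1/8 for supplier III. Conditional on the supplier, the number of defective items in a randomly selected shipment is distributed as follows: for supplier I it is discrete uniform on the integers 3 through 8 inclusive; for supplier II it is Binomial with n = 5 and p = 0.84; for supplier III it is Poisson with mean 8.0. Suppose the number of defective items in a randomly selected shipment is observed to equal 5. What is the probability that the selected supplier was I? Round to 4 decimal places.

0.1325

Likelihoods P(X=5 | ·): I: 0.166667; II: 0.418212; III: 0.0916037.
Posterior ∝ prior × likelihood. Numerator for I: 0.25·0.166667 = 0.0416667.
Normalizing constant: 0.25·0.166667 + 0.625·0.418212 + 0.125·0.0916037 = 0.3145.
P(I | observation) = 0.0416667 / 0.3145 = 0.132486.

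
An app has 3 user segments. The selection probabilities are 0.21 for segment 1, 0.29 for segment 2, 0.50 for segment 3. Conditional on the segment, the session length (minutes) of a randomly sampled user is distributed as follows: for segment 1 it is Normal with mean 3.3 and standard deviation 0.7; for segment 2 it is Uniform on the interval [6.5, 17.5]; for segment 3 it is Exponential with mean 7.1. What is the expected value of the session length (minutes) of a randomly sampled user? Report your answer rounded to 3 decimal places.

7.723

Component means — 1: 3.3; 2: 12; 3: 7.1.
E[X] = 0.21·3.3 + 0.29·12 + 0.5·7.1 = 7.723.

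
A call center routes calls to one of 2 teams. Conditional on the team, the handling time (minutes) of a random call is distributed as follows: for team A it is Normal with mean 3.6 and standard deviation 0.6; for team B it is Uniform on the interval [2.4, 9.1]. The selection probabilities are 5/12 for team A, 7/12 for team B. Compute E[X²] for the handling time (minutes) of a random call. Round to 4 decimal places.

27.0186

For each component E[X²] = Var + (mean)², giving A: 13.32; B: 36.8033.
Overall E[X²] = 0.416667·13.32 + 0.583333·36.8033 = 27.0186.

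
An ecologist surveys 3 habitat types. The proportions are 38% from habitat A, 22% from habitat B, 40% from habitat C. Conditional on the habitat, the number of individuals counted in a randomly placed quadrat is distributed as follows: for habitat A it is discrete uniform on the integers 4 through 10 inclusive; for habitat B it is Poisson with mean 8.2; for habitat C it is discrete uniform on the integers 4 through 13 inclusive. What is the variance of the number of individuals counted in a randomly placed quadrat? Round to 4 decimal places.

7.0943

Per component, A: μ=7, E[X²]=53; B: μ=8.2, E[X²]=75.44; C: μ=8.5, E[X²]=80.5.
E[X] = 0.38·7 + 0.22·8.2 + 0.4·8.5 = 7.864.
E[X²] = 0.38·53 + 0.22·75.44 + 0.4·80.5 = 68.9368.
Var(X) = E[X²] − (E[X])² = 68.9368 − 61.8425 = 7.0943.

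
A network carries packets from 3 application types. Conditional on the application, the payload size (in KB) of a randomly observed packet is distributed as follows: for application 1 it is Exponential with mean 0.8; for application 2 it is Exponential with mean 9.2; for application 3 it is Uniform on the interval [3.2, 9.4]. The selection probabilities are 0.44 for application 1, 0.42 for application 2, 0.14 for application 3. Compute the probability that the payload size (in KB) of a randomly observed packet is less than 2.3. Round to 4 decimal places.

0.5081

Conditional on each application, P(X < 2.3): 1: 0.943584; 2: 0.221199; 3: 0.
By total probability, P(X < 2.3) = 0.44·0.943584 + 0.42·0.221199 + 0.14·0 = 0.508081.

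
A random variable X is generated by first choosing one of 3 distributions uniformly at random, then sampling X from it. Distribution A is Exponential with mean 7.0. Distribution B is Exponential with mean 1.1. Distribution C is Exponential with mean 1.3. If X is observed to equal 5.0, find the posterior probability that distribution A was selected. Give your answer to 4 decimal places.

0.7284

Likelihoods f(5.0 | ·): A: 0.0699345; B: 0.00965031; C: 0.0164321.
Posterior ∝ prior × likelihood. Numerator for A: 0.333333·0.0699345 = 0.0233115.
Normalizing constant: 0.333333·0.0699345 + 0.333333·0.00965031 + 0.333333·0.0164321 = 0.0320056.
P(A | observation) = 0.0233115 / 0.0320056 = 0.728356.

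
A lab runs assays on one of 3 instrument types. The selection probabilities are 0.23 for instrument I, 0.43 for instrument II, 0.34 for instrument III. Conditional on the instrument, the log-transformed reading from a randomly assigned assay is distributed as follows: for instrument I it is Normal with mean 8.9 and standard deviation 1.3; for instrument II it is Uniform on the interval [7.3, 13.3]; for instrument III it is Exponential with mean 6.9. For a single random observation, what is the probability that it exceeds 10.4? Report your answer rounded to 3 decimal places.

0.312

Conditional on each instrument, P(X > 10.4): I: 0.124282; II: 0.483333; III: 0.221519.
By total probability, P(X > 10.4) = 0.23·0.124282 + 0.43·0.483333 + 0.34·0.221519 = 0.311735.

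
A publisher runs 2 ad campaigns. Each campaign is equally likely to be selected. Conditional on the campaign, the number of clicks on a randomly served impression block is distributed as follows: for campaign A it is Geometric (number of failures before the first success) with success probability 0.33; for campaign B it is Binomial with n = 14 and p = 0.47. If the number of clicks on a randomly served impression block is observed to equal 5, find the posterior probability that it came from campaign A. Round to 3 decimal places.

Likelihoods P(X=5 | ·): A: 0.0445541; B: 0.151508.
Posterior ∝ prior × likelihood. Numerator for A: 0.5·0.0445541 = 0.0222771.
Normalizing constant: 0.5·0.0445541 + 0.5·0.151508 = 0.0980312.
P(A | observation) = 0.0222771 / 0.0980312 = 0.227245.

0.227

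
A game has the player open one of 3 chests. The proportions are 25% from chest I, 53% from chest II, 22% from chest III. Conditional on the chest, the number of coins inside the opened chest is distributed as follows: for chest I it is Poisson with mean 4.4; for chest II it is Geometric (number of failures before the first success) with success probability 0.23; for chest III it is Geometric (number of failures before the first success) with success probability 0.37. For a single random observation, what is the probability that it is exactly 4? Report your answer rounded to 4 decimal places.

0.1036

Conditional on each chest, P(X = 4): I: 0.191736; II: 0.080852; III: 0.058286.
By total probability, P(X = 4) = 0.25·0.191736 + 0.53·0.080852 + 0.22·0.058286 = 0.103608.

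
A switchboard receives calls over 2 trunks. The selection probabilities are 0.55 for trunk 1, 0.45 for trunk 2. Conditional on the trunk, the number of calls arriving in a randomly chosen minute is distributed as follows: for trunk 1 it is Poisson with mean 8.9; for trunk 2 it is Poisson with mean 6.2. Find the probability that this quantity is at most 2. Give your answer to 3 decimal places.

0.028

Conditional on each trunk, P(X ≤ 2): 1: 0.00675193; 2: 0.0536176.
By total probability, P(X ≤ 2) = 0.55·0.00675193 + 0.45·0.0536176 = 0.0278415.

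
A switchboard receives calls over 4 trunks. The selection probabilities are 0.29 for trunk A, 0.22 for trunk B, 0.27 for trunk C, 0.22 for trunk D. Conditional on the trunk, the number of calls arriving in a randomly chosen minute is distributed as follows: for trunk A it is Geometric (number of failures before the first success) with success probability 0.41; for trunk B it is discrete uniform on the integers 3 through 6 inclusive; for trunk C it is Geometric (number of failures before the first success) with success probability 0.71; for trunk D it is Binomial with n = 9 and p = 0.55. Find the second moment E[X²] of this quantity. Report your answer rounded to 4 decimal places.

For each component E[X²] = Var + (mean)², giving A: 5.58061; B: 21.5; C: 0.742115; D: 26.73.
Overall E[X²] = 0.29·5.58061 + 0.22·21.5 + 0.27·0.742115 + 0.22·26.73 = 12.4293.

12.4293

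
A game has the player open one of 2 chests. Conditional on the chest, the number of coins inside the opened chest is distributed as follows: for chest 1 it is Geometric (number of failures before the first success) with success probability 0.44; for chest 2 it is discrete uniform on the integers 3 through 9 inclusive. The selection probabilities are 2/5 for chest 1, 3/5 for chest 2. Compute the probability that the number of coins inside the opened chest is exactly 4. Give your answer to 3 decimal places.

0.103

Conditional on each chest, P(X = 4): 1: 0.0432718; 2: 0.142857.
By total probability, P(X = 4) = 0.4·0.0432718 + 0.6·0.142857 = 0.103023.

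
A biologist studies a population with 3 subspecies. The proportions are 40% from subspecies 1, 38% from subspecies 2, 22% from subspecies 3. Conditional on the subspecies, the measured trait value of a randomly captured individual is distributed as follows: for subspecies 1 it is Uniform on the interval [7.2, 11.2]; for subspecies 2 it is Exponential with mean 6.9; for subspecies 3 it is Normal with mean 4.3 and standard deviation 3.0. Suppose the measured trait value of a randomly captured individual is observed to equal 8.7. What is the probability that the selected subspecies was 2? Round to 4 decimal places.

0.1243

Likelihoods f(8.7 | ·): 1: 0.25; 2: 0.0410735; 3: 0.0453608.
Posterior ∝ prior × likelihood. Numerator for 2: 0.38·0.0410735 = 0.0156079.
Normalizing constant: 0.4·0.25 + 0.38·0.0410735 + 0.22·0.0453608 = 0.125587.
P(2 | observation) = 0.0156079 / 0.125587 = 0.12428.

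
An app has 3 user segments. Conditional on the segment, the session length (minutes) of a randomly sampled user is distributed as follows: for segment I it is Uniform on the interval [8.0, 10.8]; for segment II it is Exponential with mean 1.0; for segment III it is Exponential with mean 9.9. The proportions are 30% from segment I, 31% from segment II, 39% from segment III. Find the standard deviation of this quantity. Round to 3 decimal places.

7.409

Per component, I: μ=9.4, E[X²]=89.0133; II: μ=1, E[X²]=2; III: μ=9.9, E[X²]=196.02.
E[X] = 0.3·9.4 + 0.31·1 + 0.39·9.9 = 6.991.
E[X²] = 0.3·89.0133 + 0.31·2 + 0.39·196.02 = 103.772.
Var(X) = E[X²] − (E[X])² = 103.772 − 48.8741 = 54.8977.
SD(X) = √54.8977 = 7.4093.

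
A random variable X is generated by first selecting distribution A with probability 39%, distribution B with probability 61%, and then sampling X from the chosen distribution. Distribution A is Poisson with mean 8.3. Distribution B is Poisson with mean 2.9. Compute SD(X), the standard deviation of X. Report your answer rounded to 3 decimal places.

Per component, A: μ=8.3, E[X²]=77.19; B: μ=2.9, E[X²]=11.31.
E[X] = 0.39·8.3 + 0.61·2.9 = 5.006.
E[X²] = 0.39·77.19 + 0.61·11.31 = 37.0032.
Var(X) = E[X²] − (E[X])² = 37.0032 − 25.06 = 11.9432.
SD(X) = √11.9432 = 3.45589.

3.456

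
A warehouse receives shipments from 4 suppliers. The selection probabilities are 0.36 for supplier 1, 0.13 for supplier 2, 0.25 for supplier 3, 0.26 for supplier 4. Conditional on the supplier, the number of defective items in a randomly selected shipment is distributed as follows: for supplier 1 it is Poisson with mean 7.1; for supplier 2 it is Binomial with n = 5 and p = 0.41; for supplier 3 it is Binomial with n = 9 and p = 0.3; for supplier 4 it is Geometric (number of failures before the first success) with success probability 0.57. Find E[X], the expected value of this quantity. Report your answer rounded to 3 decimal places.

Component means — 1: 7.1; 2: 2.05; 3: 2.7; 4: 0.754386.
E[X] = 0.36·7.1 + 0.13·2.05 + 0.25·2.7 + 0.26·0.754386 = 3.69364.

3.694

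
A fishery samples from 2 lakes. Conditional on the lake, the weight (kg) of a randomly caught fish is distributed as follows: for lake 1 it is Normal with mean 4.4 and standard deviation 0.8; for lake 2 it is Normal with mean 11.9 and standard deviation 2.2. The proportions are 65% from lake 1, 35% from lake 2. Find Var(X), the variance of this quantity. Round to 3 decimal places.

14.907

Per component, 1: μ=4.4, E[X²]=20; 2: μ=11.9, E[X²]=146.45.
E[X] = 0.65·4.4 + 0.35·11.9 = 7.025.
E[X²] = 0.65·20 + 0.35·146.45 = 64.2575.
Var(X) = E[X²] − (E[X])² = 64.2575 − 49.3506 = 14.9069.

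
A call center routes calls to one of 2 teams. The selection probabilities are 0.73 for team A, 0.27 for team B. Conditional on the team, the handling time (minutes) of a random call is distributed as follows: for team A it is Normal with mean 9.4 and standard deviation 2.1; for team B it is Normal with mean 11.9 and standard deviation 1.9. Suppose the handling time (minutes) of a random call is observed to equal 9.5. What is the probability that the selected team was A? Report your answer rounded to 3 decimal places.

Likelihoods f(9.5 | ·): A: 0.189757; B: 0.0945547.
Posterior ∝ prior × likelihood. Numerator for A: 0.73·0.189757 = 0.138523.
Normalizing constant: 0.73·0.189757 + 0.27·0.0945547 = 0.164053.
P(A | observation) = 0.138523 / 0.164053 = 0.84438.

0.844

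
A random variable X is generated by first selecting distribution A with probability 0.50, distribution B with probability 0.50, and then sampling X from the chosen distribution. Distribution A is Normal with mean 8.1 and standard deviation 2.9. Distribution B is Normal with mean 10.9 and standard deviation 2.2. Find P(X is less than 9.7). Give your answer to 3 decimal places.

Conditional on each component, P(X < 9.7): A: 0.709431; B: 0.29272.
By total probability, P(X < 9.7) = 0.5·0.709431 + 0.5·0.29272 = 0.501076.

0.501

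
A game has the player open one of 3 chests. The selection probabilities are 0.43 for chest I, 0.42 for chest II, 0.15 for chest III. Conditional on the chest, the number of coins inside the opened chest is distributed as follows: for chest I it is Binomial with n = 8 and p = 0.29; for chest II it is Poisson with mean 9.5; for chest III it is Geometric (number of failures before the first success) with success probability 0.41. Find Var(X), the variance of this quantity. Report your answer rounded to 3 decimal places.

18.679

Per component, I: μ=2.32, E[X²]=7.0296; II: μ=9.5, E[X²]=99.75; III: μ=1.43902, E[X²]=5.58061.
E[X] = 0.43·2.32 + 0.42·9.5 + 0.15·1.43902 = 5.20345.
E[X²] = 0.43·7.0296 + 0.42·99.75 + 0.15·5.58061 = 45.7548.
Var(X) = E[X²] − (E[X])² = 45.7548 − 27.0759 = 18.6789.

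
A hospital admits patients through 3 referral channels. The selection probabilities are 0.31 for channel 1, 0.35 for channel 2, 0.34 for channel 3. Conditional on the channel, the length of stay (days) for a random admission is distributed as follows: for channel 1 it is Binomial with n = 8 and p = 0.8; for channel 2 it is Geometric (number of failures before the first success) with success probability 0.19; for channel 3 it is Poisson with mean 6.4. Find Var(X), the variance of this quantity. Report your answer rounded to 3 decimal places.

11.465

Per component, 1: μ=6.4, E[X²]=42.24; 2: μ=4.26316, E[X²]=40.6122; 3: μ=6.4, E[X²]=47.36.
E[X] = 0.31·6.4 + 0.35·4.26316 + 0.34·6.4 = 5.65211.
E[X²] = 0.31·42.24 + 0.35·40.6122 + 0.34·47.36 = 43.4111.
Var(X) = E[X²] − (E[X])² = 43.4111 − 31.9463 = 11.4648.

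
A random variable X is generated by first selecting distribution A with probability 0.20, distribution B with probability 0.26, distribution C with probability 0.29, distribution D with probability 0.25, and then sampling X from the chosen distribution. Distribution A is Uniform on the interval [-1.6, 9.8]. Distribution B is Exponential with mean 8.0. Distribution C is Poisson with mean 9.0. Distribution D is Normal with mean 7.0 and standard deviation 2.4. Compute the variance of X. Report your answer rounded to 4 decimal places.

Per component, A: μ=4.1, E[X²]=27.64; B: μ=8, E[X²]=128; C: μ=9, E[X²]=90; D: μ=7, E[X²]=54.76.
E[X] = 0.2·4.1 + 0.26·8 + 0.29·9 + 0.25·7 = 7.26.
E[X²] = 0.2·27.64 + 0.26·128 + 0.29·90 + 0.25·54.76 = 78.598.
Var(X) = E[X²] − (E[X])² = 78.598 − 52.7076 = 25.8904.

25.8904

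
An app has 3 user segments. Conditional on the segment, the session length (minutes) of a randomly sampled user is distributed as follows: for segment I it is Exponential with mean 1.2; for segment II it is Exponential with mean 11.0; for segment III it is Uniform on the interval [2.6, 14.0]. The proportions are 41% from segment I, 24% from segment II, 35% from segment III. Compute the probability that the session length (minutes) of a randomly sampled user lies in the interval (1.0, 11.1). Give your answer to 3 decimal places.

0.571

Conditional on each segment, P(1.0 < X < 11.1): I: 0.434502; II: 0.54855; III: 0.745614.
By total probability, P(1.0 < X < 11.1) = 0.41·0.434502 + 0.24·0.54855 + 0.35·0.745614 = 0.570763.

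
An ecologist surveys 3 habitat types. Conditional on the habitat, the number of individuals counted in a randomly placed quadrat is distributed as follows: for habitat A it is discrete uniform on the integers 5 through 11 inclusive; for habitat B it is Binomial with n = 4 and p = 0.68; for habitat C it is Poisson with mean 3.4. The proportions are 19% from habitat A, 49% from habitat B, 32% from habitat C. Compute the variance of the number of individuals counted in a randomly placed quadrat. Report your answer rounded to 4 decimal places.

6.2290

Per component, A: μ=8, E[X²]=68; B: μ=2.72, E[X²]=8.2688; C: μ=3.4, E[X²]=14.96.
E[X] = 0.19·8 + 0.49·2.72 + 0.32·3.4 = 3.9408.
E[X²] = 0.19·68 + 0.49·8.2688 + 0.32·14.96 = 21.7589.
Var(X) = E[X²] − (E[X])² = 21.7589 − 15.5299 = 6.22901.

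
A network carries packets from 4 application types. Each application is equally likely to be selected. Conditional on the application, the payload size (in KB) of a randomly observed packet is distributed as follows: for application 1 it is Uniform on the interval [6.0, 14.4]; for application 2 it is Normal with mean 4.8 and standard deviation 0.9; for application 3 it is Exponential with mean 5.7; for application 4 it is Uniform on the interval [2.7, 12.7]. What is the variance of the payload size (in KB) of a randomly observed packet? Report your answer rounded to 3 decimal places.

Per component, 1: μ=10.2, E[X²]=109.92; 2: μ=4.8, E[X²]=23.85; 3: μ=5.7, E[X²]=64.98; 4: μ=7.7, E[X²]=67.6233.
E[X] = 0.25·10.2 + 0.25·4.8 + 0.25·5.7 + 0.25·7.7 = 7.1.
E[X²] = 0.25·109.92 + 0.25·23.85 + 0.25·64.98 + 0.25·67.6233 = 66.5933.
Var(X) = E[X²] − (E[X])² = 66.5933 − 50.41 = 16.1833.

16.183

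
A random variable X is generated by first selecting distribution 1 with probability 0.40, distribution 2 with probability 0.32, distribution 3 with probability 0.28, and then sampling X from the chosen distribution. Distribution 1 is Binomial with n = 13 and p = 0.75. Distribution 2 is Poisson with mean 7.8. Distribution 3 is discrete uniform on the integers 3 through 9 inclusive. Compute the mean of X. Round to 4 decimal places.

8.0760

Component means — 1: 9.75; 2: 7.8; 3: 6.
E[X] = 0.4·9.75 + 0.32·7.8 + 0.28·6 = 8.076.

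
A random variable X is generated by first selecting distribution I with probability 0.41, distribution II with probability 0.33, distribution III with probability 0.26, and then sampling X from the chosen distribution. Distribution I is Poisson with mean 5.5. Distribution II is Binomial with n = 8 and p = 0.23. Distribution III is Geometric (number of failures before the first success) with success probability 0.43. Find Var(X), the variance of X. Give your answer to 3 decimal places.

7.217

Per component, I: μ=5.5, E[X²]=35.75; II: μ=1.84, E[X²]=4.8024; III: μ=1.32558, E[X²]=4.83991.
E[X] = 0.41·5.5 + 0.33·1.84 + 0.26·1.32558 = 3.20685.
E[X²] = 0.41·35.75 + 0.33·4.8024 + 0.26·4.83991 = 17.5007.
Var(X) = E[X²] − (E[X])² = 17.5007 − 10.2839 = 7.21678.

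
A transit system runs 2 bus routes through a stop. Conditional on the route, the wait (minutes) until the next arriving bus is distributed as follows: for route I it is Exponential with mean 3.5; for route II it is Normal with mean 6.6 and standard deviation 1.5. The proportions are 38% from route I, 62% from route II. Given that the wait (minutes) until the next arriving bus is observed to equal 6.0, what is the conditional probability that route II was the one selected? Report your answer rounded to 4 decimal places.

0.8862

Likelihoods f(6.0 | ·): I: 0.0514549; II: 0.245513.
Posterior ∝ prior × likelihood. Numerator for II: 0.62·0.245513 = 0.152218.
Normalizing constant: 0.38·0.0514549 + 0.62·0.245513 = 0.171771.
P(II | observation) = 0.152218 / 0.171771 = 0.886169.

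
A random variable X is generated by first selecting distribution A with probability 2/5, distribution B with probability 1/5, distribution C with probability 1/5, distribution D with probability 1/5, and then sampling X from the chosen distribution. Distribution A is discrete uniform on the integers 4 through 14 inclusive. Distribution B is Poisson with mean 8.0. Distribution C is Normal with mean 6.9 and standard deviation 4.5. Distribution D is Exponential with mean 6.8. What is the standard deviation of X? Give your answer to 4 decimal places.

4.4525

Per component, A: μ=9, E[X²]=91; B: μ=8, E[X²]=72; C: μ=6.9, E[X²]=67.86; D: μ=6.8, E[X²]=92.48.
E[X] = 0.4·9 + 0.2·8 + 0.2·6.9 + 0.2·6.8 = 7.94.
E[X²] = 0.4·91 + 0.2·72 + 0.2·67.86 + 0.2·92.48 = 82.868.
Var(X) = E[X²] − (E[X])² = 82.868 − 63.0436 = 19.8244.
SD(X) = √19.8244 = 4.45246.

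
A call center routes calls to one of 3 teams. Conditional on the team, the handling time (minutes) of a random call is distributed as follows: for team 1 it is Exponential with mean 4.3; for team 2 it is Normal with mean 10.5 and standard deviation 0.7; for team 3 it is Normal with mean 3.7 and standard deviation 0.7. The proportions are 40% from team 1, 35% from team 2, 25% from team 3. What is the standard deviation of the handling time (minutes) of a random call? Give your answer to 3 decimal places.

Per component, 1: μ=4.3, E[X²]=36.98; 2: μ=10.5, E[X²]=110.74; 3: μ=3.7, E[X²]=14.18.
E[X] = 0.4·4.3 + 0.35·10.5 + 0.25·3.7 = 6.32.
E[X²] = 0.4·36.98 + 0.35·110.74 + 0.25·14.18 = 57.096.
Var(X) = E[X²] − (E[X])² = 57.096 − 39.9424 = 17.1536.
SD(X) = √17.1536 = 4.14169.

4.142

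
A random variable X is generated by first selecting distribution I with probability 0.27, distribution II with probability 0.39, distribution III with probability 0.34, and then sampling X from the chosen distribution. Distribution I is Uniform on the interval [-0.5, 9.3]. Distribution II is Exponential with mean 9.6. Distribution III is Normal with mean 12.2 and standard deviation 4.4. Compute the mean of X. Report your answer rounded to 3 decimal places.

Component means — I: 4.4; II: 9.6; III: 12.2.
E[X] = 0.27·4.4 + 0.39·9.6 + 0.34·12.2 = 9.08.

9.080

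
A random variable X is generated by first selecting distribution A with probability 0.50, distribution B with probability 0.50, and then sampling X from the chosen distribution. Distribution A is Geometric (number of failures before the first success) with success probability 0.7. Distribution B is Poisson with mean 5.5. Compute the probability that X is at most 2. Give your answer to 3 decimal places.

Conditional on each component, P(X ≤ 2): A: 0.973; B: 0.0883764.
By total probability, P(X ≤ 2) = 0.5·0.973 + 0.5·0.0883764 = 0.530688.

0.531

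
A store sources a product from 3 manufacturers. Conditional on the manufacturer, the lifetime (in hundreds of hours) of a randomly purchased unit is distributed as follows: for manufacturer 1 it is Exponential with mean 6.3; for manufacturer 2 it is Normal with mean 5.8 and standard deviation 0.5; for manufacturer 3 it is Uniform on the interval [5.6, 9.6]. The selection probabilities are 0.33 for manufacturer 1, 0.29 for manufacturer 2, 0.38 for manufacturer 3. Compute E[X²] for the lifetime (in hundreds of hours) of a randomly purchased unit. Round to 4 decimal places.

58.4790

For each component E[X²] = Var + (mean)², giving 1: 79.38; 2: 33.89; 3: 59.0933.
Overall E[X²] = 0.33·79.38 + 0.29·33.89 + 0.38·59.0933 = 58.479.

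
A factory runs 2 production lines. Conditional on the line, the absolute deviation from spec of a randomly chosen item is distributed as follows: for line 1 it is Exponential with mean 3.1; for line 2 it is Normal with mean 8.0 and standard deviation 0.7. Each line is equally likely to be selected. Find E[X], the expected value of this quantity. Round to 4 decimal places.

5.5500

Component means — 1: 3.1; 2: 8.
E[X] = 0.5·3.1 + 0.5·8 = 5.55.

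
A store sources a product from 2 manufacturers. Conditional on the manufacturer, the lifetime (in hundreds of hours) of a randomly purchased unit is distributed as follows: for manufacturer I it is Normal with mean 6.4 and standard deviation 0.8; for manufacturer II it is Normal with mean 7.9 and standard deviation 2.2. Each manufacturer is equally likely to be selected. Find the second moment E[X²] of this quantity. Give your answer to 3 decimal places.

54.425

For each component E[X²] = Var + (mean)², giving I: 41.6; II: 67.25.
Overall E[X²] = 0.5·41.6 + 0.5·67.25 = 54.425.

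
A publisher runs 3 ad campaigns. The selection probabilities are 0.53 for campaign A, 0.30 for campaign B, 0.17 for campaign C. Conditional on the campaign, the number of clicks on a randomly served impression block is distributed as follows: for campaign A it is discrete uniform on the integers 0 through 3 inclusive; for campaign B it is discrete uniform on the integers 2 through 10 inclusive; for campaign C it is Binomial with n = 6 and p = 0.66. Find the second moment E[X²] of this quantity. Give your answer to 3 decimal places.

17.550

For each component E[X²] = Var + (mean)², giving A: 3.5; B: 42.6667; C: 17.028.
Overall E[X²] = 0.53·3.5 + 0.3·42.6667 + 0.17·17.028 = 17.5498.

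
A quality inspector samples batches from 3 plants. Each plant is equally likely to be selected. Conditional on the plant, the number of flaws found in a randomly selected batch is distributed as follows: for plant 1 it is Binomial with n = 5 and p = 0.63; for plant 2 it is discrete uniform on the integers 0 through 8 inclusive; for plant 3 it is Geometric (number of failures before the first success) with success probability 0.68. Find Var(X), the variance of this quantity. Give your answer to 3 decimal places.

Per component, 1: μ=3.15, E[X²]=11.088; 2: μ=4, E[X²]=22.6667; 3: μ=0.470588, E[X²]=0.913495.
E[X] = 0.333333·3.15 + 0.333333·4 + 0.333333·0.470588 = 2.5402.
E[X²] = 0.333333·11.088 + 0.333333·22.6667 + 0.333333·0.913495 = 11.5561.
Var(X) = E[X²] − (E[X])² = 11.5561 − 6.4526 = 5.10346.

5.103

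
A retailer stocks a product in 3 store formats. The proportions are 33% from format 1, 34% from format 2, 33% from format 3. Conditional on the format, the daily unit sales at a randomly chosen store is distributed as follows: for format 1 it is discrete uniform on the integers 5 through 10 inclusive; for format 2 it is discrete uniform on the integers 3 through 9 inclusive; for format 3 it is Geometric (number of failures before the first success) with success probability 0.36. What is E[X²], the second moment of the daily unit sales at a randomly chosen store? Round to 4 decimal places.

35.7976

For each component E[X²] = Var + (mean)², giving 1: 59.1667; 2: 40; 3: 8.09877.
Overall E[X²] = 0.33·59.1667 + 0.34·40 + 0.33·8.09877 = 35.7976.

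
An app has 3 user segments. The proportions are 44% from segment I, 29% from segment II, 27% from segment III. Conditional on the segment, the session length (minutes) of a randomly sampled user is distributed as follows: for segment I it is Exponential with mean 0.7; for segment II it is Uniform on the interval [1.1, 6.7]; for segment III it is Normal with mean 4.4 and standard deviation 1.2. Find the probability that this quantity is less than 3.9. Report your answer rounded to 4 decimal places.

Conditional on each segment, P(X < 3.9): I: 0.996195; II: 0.5; III: 0.338461.
By total probability, P(X < 3.9) = 0.44·0.996195 + 0.29·0.5 + 0.27·0.338461 = 0.67471.

0.6747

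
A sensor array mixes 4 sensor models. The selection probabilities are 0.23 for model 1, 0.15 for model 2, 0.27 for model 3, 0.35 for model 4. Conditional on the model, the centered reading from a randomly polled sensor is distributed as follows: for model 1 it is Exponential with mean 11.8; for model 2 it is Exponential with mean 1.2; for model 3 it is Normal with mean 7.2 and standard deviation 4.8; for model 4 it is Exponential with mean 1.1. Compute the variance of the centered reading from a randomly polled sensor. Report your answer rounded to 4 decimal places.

58.2673

Per component, 1: μ=11.8, E[X²]=278.48; 2: μ=1.2, E[X²]=2.88; 3: μ=7.2, E[X²]=74.88; 4: μ=1.1, E[X²]=2.42.
E[X] = 0.23·11.8 + 0.15·1.2 + 0.27·7.2 + 0.35·1.1 = 5.223.
E[X²] = 0.23·278.48 + 0.15·2.88 + 0.27·74.88 + 0.35·2.42 = 85.547.
Var(X) = E[X²] − (E[X])² = 85.547 − 27.2797 = 58.2673.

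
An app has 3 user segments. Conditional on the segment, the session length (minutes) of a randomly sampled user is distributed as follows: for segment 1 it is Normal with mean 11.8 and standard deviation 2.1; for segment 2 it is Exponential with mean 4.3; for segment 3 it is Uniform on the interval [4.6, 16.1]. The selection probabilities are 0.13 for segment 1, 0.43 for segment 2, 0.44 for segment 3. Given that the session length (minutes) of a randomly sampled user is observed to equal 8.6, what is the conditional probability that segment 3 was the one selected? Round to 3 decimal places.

Likelihoods f(8.6 | ·): 1: 0.0594944; 2: 0.0314733; 3: 0.0869565.
Posterior ∝ prior × likelihood. Numerator for 3: 0.44·0.0869565 = 0.0382609.
Normalizing constant: 0.13·0.0594944 + 0.43·0.0314733 + 0.44·0.0869565 = 0.0595287.
P(3 | observation) = 0.0382609 / 0.0595287 = 0.64273.

0.643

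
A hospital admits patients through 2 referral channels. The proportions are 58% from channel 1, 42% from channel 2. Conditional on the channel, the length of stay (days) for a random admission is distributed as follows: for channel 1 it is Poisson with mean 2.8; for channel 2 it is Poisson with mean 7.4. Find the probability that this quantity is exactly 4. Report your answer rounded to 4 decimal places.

0.1224

Conditional on each channel, P(X = 4): 1: 0.155739; 2: 0.0763724.
By total probability, P(X = 4) = 0.58·0.155739 + 0.42·0.0763724 = 0.122405.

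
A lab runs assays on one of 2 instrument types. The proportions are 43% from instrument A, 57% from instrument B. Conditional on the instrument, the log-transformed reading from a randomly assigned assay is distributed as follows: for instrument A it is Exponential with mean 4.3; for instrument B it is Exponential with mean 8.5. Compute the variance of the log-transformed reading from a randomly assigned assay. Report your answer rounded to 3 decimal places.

Per component, A: μ=4.3, E[X²]=36.98; B: μ=8.5, E[X²]=144.5.
E[X] = 0.43·4.3 + 0.57·8.5 = 6.694.
E[X²] = 0.43·36.98 + 0.57·144.5 = 98.2664.
Var(X) = E[X²] − (E[X])² = 98.2664 − 44.8096 = 53.4568.

53.457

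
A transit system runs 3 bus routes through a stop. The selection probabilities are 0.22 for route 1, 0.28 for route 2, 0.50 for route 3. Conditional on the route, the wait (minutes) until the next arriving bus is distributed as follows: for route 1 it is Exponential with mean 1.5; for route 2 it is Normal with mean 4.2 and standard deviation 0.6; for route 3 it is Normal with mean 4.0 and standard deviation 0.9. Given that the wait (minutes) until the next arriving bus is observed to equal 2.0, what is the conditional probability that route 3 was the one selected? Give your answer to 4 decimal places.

0.3255

Likelihoods f(2.0 | ·): 1: 0.175731; 2: 0.000800451; 3: 0.0375263.
Posterior ∝ prior × likelihood. Numerator for 3: 0.5·0.0375263 = 0.0187631.
Normalizing constant: 0.22·0.175731 + 0.28·0.000800451 + 0.5·0.0375263 = 0.0576482.
P(3 | observation) = 0.0187631 / 0.0576482 = 0.325477.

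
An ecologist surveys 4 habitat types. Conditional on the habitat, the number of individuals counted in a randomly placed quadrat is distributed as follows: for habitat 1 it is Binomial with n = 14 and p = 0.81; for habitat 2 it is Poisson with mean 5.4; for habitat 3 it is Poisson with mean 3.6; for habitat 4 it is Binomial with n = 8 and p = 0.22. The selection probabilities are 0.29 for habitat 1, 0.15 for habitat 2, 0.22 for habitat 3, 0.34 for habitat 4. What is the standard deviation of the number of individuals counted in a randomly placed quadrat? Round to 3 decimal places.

4.259

Per component, 1: μ=11.34, E[X²]=130.75; 2: μ=5.4, E[X²]=34.56; 3: μ=3.6, E[X²]=16.56; 4: μ=1.76, E[X²]=4.4704.
E[X] = 0.29·11.34 + 0.15·5.4 + 0.22·3.6 + 0.34·1.76 = 5.489.
E[X²] = 0.29·130.75 + 0.15·34.56 + 0.22·16.56 + 0.34·4.4704 = 48.2647.
Var(X) = E[X²] − (E[X])² = 48.2647 − 30.1291 = 18.1356.
SD(X) = √18.1356 = 4.25859.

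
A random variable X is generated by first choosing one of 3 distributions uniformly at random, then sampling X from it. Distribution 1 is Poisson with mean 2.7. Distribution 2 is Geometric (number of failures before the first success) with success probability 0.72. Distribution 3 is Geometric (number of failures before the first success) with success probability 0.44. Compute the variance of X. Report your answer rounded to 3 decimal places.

2.951

Per component, 1: μ=2.7, E[X²]=9.99; 2: μ=0.388889, E[X²]=0.691358; 3: μ=1.27273, E[X²]=4.5124.
E[X] = 0.333333·2.7 + 0.333333·0.388889 + 0.333333·1.27273 = 1.45387.
E[X²] = 0.333333·9.99 + 0.333333·0.691358 + 0.333333·4.5124 = 5.06458.
Var(X) = E[X²] − (E[X])² = 5.06458 − 2.11374 = 2.95084.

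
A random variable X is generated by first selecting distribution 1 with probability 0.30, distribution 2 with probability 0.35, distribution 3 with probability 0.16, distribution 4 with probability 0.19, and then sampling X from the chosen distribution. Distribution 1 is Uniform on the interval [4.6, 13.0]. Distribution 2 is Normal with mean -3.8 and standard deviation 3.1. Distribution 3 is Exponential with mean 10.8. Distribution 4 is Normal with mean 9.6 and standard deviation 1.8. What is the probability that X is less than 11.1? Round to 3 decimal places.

0.836

Conditional on each component, P(X < 11.1): 1: 0.77381; 2: 0.999999; 3: 0.642199; 4: 0.797672.
By total probability, P(X < 11.1) = 0.3·0.77381 + 0.35·0.999999 + 0.16·0.642199 + 0.19·0.797672 = 0.836452.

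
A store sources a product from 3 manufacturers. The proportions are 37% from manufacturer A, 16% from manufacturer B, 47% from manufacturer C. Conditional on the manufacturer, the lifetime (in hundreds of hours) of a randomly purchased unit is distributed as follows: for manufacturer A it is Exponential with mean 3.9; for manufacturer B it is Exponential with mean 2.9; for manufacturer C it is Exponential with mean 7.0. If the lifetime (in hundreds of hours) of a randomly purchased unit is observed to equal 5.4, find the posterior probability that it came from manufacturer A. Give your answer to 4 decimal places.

0.3749

Likelihoods f(5.4 | ·): A: 0.0642103; B: 0.0535693; C: 0.0660503.
Posterior ∝ prior × likelihood. Numerator for A: 0.37·0.0642103 = 0.0237578.
Normalizing constant: 0.37·0.0642103 + 0.16·0.0535693 + 0.47·0.0660503 = 0.0633725.
P(A | observation) = 0.0237578 / 0.0633725 = 0.374891.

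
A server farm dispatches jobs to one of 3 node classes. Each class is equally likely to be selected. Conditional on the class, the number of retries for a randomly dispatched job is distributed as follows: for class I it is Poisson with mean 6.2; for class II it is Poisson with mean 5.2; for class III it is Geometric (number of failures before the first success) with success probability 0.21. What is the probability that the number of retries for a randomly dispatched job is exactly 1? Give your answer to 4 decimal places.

0.0691

Conditional on each class, P(X = 1): I: 0.0125825; II: 0.0286861; III: 0.1659.
By total probability, P(X = 1) = 0.333333·0.0125825 + 0.333333·0.0286861 + 0.333333·0.1659 = 0.0690562.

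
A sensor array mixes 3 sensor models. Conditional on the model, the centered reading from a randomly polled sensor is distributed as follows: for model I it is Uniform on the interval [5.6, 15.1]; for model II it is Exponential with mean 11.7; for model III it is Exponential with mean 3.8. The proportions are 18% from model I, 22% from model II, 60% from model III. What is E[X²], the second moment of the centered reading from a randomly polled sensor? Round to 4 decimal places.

98.1954

For each component E[X²] = Var + (mean)², giving I: 114.643; II: 273.78; III: 28.88.
Overall E[X²] = 0.18·114.643 + 0.22·273.78 + 0.6·28.88 = 98.1954.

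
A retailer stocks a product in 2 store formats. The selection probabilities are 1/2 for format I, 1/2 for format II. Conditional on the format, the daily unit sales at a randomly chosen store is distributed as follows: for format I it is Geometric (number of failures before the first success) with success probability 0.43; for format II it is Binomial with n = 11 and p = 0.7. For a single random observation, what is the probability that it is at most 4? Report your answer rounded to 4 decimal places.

0.4807

Conditional on each format, P(X ≤ 4): I: 0.939831; II: 0.0216192.
By total probability, P(X ≤ 4) = 0.5·0.939831 + 0.5·0.0216192 = 0.480725.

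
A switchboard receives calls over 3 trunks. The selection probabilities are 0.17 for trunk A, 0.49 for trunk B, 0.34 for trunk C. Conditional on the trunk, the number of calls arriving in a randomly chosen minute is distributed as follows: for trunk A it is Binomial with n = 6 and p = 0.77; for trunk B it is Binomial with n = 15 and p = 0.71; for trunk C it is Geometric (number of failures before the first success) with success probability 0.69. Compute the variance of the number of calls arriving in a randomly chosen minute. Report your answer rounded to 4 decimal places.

Per component, A: μ=4.62, E[X²]=22.407; B: μ=10.65, E[X²]=116.511; C: μ=0.449275, E[X²]=0.852972.
E[X] = 0.17·4.62 + 0.49·10.65 + 0.34·0.449275 = 6.15665.
E[X²] = 0.17·22.407 + 0.49·116.511 + 0.34·0.852972 = 61.1896.
Var(X) = E[X²] − (E[X])² = 61.1896 − 37.9044 = 23.2852.

23.2852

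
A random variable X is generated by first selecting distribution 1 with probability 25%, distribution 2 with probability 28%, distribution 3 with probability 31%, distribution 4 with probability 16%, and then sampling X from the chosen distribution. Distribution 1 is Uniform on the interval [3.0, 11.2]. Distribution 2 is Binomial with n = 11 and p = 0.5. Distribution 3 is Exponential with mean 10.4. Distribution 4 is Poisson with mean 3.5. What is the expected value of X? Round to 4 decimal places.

Component means — 1: 7.1; 2: 5.5; 3: 10.4; 4: 3.5.
E[X] = 0.25·7.1 + 0.28·5.5 + 0.31·10.4 + 0.16·3.5 = 7.099.

7.0990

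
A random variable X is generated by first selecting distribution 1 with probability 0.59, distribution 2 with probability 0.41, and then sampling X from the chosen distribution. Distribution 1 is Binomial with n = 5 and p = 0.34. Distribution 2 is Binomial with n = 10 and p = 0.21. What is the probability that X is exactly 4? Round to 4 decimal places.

0.0667

Conditional on each component, P(X = 4): 1: 0.0440991; 2: 0.0992794.
By total probability, P(X = 4) = 0.59·0.0440991 + 0.41·0.0992794 = 0.066723.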